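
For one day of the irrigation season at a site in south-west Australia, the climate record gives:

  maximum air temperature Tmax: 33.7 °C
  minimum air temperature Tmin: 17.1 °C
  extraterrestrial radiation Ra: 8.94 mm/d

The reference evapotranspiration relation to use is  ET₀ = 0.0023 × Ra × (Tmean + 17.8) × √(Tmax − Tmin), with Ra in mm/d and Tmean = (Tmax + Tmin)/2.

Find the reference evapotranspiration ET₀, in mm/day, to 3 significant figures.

3.62 mm/day

Tmean = (33.7 + 17.1)/2 = 25.40 °C
ET₀ = 0.0023 × 8.94 × (25.40 + 17.8) × √16.6 = 0.0023 × 8.94 × 43.20 × 4.0743 = 3.6191 mm/d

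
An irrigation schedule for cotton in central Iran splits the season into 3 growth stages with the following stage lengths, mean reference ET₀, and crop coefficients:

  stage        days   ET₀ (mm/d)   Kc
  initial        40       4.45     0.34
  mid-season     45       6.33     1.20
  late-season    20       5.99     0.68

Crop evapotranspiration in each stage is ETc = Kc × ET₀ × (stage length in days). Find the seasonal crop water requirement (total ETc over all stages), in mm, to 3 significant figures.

484 mm

initial: 0.34 × 4.45 × 40 = 60.52 mm
mid-season: 1.20 × 6.33 × 45 = 341.82 mm
late-season: 0.68 × 5.99 × 20 = 81.46 mm
Seasonal total = 483.80 mm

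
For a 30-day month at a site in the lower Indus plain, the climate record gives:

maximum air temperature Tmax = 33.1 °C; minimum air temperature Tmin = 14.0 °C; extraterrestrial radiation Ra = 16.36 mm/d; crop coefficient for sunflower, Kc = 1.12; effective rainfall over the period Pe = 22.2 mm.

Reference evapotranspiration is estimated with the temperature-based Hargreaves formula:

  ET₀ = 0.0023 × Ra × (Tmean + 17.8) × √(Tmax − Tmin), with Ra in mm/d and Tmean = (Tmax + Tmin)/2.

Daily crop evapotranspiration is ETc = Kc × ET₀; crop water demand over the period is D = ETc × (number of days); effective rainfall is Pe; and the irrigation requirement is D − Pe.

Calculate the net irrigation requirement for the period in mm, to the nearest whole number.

Tmean = (33.1 + 14.0)/2 = 23.55 °C
ET₀ = 0.0023 × 16.36 × (23.55 + 17.8) × √19.1 = 0.0023 × 16.36 × 41.35 × 4.3704 = 6.8000 mm/d
ETc = Kc × ET₀ = 1.12 × 6.8000 = 7.6160 mm/d
Crop demand D = ETc × 30 d = 7.6160 × 30 = 228.480 mm
D − Pe = 228.480 − 22.2 = 206.280 mm

206 mm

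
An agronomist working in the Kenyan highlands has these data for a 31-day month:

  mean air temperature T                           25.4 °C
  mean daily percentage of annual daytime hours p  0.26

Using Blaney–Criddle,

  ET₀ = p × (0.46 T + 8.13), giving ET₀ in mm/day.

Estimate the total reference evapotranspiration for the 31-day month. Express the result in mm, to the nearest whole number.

ET₀ = 0.26 × (0.46 × 25.4 + 8.13) = 0.26 × 19.814 = 5.1516 mm/d
Monthly total = 5.1516 × 31 = 159.700 mm

160 mm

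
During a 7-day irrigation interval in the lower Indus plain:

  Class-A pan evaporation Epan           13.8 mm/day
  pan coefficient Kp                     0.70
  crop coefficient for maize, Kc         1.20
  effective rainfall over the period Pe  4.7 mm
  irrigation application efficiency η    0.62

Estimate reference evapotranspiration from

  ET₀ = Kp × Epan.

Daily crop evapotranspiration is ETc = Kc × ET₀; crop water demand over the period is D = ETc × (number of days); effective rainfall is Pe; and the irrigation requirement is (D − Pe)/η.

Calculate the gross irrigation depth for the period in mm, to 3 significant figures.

ET₀ = 0.70 × 13.8 = 9.6600 mm/d
ETc = Kc × ET₀ = 1.20 × 9.6600 = 11.5920 mm/d
Crop demand D = ETc × 7 d = 11.5920 × 7 = 81.144 mm
D − Pe = 81.144 − 4.7 = 76.444 mm
Gross irrigation = 76.444 / 0.62 = 123.297 mm

123 mm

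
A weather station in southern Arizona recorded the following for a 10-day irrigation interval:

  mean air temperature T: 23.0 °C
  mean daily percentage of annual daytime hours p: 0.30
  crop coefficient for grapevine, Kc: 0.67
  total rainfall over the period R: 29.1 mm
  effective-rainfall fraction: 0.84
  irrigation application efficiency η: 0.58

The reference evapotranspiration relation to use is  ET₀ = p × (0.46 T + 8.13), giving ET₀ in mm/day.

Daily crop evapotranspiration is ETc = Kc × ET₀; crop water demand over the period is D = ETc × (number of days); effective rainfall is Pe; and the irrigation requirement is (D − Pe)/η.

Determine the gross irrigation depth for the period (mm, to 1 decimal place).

ET₀ = 0.30 × (0.46 × 23.0 + 8.13) = 0.30 × 18.710 = 5.6130 mm/d
ETc = Kc × ET₀ = 0.67 × 5.6130 = 3.7607 mm/d
Crop demand D = ETc × 10 d = 3.7607 × 10 = 37.607 mm
Pe = 0.84 × 29.1 = 24.444 mm
D − Pe = 37.607 − 24.444 = 13.163 mm
Gross irrigation = 13.163 / 0.58 = 22.695 mm

22.7 mm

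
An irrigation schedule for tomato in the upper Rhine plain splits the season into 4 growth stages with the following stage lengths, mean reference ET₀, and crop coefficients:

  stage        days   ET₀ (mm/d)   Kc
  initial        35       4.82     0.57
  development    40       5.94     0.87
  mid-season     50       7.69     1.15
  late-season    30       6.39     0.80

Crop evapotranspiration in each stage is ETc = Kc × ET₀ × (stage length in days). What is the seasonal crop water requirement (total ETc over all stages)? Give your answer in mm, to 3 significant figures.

898 mm

initial: 0.57 × 4.82 × 35 = 96.16 mm
development: 0.87 × 5.94 × 40 = 206.71 mm
mid-season: 1.15 × 7.69 × 50 = 442.18 mm
late-season: 0.80 × 6.39 × 30 = 153.36 mm
Seasonal total = 898.41 mm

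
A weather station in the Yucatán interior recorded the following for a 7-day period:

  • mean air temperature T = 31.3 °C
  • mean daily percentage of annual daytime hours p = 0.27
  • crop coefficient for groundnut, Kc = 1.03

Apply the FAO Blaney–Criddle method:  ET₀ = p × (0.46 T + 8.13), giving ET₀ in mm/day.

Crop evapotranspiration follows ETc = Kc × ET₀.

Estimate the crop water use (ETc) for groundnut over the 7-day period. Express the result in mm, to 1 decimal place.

43.9 mm

ET₀ = 0.27 × (0.46 × 31.3 + 8.13) = 0.27 × 22.528 = 6.0826 mm/d
ETc = Kc × ET₀ = 1.03 × 6.0826 = 6.2651 mm/d
Over 7 days: 6.2651 × 7 = 43.856 mm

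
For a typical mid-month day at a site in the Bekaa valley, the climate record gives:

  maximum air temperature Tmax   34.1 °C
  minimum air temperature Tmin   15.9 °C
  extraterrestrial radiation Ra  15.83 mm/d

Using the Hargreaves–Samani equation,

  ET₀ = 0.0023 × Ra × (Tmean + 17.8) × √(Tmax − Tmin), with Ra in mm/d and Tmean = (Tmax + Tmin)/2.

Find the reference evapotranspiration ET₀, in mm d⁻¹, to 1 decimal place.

6.6 mm d⁻¹

Tmean = (34.1 + 15.9)/2 = 25.00 °C
ET₀ = 0.0023 × 15.83 × (25.00 + 17.8) × √18.2 = 0.0023 × 15.83 × 42.80 × 4.2661 = 6.6479 mm/d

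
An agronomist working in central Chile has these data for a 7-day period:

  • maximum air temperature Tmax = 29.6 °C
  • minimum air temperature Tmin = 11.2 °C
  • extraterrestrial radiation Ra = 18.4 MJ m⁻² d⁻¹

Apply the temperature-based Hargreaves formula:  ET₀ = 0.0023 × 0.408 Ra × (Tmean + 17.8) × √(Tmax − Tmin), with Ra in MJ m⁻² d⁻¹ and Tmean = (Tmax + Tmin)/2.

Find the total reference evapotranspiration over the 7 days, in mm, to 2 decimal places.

Tmean = (29.6 + 11.2)/2 = 20.40 °C
0.408 Ra = 0.408 × 18.4 = 7.5072 mm/d equivalent
ET₀ = 0.0023 × 7.5072 × (20.40 + 17.8) × √18.4 = 0.0023 × 7.5072 × 38.20 × 4.2895 = 2.8293 mm/d
Over 7 days: 2.8293 × 7 = 19.805 mm

19.81 mm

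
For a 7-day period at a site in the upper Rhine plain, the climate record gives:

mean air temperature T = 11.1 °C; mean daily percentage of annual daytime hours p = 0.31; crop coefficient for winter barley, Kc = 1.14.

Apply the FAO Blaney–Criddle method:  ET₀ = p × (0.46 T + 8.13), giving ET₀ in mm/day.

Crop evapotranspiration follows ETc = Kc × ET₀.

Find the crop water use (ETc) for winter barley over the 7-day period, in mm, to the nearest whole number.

ET₀ = 0.31 × (0.46 × 11.1 + 8.13) = 0.31 × 13.236 = 4.1032 mm/d
ETc = Kc × ET₀ = 1.14 × 4.1032 = 4.6776 mm/d
Over 7 days: 4.6776 × 7 = 32.743 mm

33 mm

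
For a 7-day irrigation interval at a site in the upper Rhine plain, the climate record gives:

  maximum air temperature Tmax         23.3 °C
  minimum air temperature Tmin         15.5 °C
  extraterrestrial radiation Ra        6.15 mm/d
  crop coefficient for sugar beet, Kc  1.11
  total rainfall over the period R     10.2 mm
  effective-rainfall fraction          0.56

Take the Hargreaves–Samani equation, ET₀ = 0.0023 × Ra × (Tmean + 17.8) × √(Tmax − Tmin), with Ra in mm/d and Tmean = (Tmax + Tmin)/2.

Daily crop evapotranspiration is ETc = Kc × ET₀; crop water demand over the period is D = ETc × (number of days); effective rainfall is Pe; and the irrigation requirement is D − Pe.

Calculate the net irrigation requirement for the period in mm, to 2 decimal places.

5.71 mm

Tmean = (23.3 + 15.5)/2 = 19.40 °C
ET₀ = 0.0023 × 6.15 × (19.40 + 17.8) × √7.8 = 0.0023 × 6.15 × 37.20 × 2.7928 = 1.4696 mm/d
ETc = Kc × ET₀ = 1.11 × 1.4696 = 1.6313 mm/d
Crop demand D = ETc × 7 d = 1.6313 × 7 = 11.419 mm
Pe = 0.56 × 10.2 = 5.712 mm
D − Pe = 11.419 − 5.712 = 5.707 mm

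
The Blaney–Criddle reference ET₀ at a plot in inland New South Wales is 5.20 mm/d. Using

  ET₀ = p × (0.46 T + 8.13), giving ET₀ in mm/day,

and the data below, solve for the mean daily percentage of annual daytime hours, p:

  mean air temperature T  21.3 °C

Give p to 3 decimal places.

p = ET₀ / (0.46 T + 8.13) = 5.20 / (0.46 × 21.3 + 8.13) = 5.20 / 17.928 = 0.2900

0.290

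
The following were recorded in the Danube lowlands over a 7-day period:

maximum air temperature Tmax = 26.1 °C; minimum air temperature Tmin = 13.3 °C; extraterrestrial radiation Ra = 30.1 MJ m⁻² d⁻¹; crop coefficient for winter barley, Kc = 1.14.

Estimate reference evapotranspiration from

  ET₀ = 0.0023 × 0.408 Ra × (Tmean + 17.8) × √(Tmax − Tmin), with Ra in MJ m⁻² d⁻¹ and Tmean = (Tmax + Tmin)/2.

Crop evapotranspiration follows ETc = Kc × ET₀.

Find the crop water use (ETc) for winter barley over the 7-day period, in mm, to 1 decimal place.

Tmean = (26.1 + 13.3)/2 = 19.70 °C
0.408 Ra = 0.408 × 30.1 = 12.2808 mm/d equivalent
ET₀ = 0.0023 × 12.2808 × (19.70 + 17.8) × √12.8 = 0.0023 × 12.2808 × 37.50 × 3.5777 = 3.7896 mm/d
ETc = Kc × ET₀ = 1.14 × 3.7896 = 4.3201 mm/d
Over 7 days: 4.3201 × 7 = 30.241 mm

30.2 mm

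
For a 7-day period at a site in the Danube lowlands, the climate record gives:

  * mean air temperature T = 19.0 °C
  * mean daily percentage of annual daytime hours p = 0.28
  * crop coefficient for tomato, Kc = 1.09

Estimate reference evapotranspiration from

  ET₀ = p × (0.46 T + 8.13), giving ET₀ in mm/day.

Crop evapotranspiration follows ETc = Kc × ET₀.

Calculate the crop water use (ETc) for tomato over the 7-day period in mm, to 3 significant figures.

36.0 mm

ET₀ = 0.28 × (0.46 × 19.0 + 8.13) = 0.28 × 16.870 = 4.7236 mm/d
ETc = Kc × ET₀ = 1.09 × 4.7236 = 5.1487 mm/d
Over 7 days: 5.1487 × 7 = 36.041 mm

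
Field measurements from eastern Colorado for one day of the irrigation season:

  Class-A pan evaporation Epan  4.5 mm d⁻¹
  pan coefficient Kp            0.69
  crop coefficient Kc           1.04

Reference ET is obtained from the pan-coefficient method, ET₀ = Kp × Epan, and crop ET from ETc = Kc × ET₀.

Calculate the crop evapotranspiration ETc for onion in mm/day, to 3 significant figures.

3.23 mm/day

ET₀ = 0.69 × 4.5 = 3.1050 mm/d
ETc = Kc × ET₀ = 1.04 × 3.1050 = 3.2292 mm/d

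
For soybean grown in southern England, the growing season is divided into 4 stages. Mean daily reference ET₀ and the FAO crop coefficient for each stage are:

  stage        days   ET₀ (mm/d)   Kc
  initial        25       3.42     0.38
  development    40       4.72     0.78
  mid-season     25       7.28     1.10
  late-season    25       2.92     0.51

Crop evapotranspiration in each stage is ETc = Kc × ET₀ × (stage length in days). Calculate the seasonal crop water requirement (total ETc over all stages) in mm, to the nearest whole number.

417 mm

initial: 0.38 × 3.42 × 25 = 32.49 mm
development: 0.78 × 4.72 × 40 = 147.26 mm
mid-season: 1.10 × 7.28 × 25 = 200.20 mm
late-season: 0.51 × 2.92 × 25 = 37.23 mm
Seasonal total = 417.18 mm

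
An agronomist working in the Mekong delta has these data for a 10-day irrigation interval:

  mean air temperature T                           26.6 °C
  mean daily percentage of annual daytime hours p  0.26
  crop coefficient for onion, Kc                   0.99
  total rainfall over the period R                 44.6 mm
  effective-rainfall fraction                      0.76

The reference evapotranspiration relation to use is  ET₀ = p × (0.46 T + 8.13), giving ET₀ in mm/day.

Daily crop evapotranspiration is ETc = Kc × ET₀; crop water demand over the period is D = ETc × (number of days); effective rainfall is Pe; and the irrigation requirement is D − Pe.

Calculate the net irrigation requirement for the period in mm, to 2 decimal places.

ET₀ = 0.26 × (0.46 × 26.6 + 8.13) = 0.26 × 20.366 = 5.2952 mm/d
ETc = Kc × ET₀ = 0.99 × 5.2952 = 5.2422 mm/d
Crop demand D = ETc × 10 d = 5.2422 × 10 = 52.422 mm
Pe = 0.76 × 44.6 = 33.896 mm
D − Pe = 52.422 − 33.896 = 18.526 mm

18.53 mm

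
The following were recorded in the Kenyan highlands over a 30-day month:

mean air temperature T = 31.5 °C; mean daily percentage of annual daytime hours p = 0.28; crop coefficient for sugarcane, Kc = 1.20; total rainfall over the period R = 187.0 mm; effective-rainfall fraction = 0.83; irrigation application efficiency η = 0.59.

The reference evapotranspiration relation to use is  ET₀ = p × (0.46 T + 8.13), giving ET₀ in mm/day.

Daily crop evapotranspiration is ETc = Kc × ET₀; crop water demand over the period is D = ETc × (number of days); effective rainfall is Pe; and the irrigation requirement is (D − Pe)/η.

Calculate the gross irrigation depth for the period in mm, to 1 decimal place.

123.4 mm

ET₀ = 0.28 × (0.46 × 31.5 + 8.13) = 0.28 × 22.620 = 6.3336 mm/d
ETc = Kc × ET₀ = 1.20 × 6.3336 = 7.6003 mm/d
Crop demand D = ETc × 30 d = 7.6003 × 30 = 228.009 mm
Pe = 0.83 × 187.0 = 155.210 mm
D − Pe = 228.009 − 155.210 = 72.799 mm
Gross irrigation = 72.799 / 0.59 = 123.388 mm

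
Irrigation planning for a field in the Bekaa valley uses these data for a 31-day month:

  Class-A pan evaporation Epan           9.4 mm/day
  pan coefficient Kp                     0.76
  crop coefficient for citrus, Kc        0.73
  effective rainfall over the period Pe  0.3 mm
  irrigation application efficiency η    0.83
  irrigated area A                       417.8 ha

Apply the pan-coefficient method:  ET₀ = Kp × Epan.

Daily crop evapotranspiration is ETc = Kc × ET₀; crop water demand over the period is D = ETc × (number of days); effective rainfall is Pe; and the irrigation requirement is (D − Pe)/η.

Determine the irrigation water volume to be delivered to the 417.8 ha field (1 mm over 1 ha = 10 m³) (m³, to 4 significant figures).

ET₀ = 0.76 × 9.4 = 7.1440 mm/d
ETc = Kc × ET₀ = 0.73 × 7.1440 = 5.2151 mm/d
Crop demand D = ETc × 31 d = 5.2151 × 31 = 161.668 mm
D − Pe = 161.668 − 0.3 = 161.368 mm
Gross irrigation = 161.368 / 0.83 = 194.419 mm
Volume = 194.419 mm × 417.8 ha × 10 = 812282.6 m³

812300 m³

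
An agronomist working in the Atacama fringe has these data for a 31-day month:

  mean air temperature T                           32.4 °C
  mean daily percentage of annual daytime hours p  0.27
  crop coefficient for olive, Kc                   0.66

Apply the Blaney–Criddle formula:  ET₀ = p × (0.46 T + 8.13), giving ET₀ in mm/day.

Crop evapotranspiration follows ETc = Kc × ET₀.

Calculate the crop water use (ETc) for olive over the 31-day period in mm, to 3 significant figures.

127 mm

ET₀ = 0.27 × (0.46 × 32.4 + 8.13) = 0.27 × 23.034 = 6.2192 mm/d
ETc = Kc × ET₀ = 0.66 × 6.2192 = 4.1047 mm/d
Over 31 days: 4.1047 × 31 = 127.246 mm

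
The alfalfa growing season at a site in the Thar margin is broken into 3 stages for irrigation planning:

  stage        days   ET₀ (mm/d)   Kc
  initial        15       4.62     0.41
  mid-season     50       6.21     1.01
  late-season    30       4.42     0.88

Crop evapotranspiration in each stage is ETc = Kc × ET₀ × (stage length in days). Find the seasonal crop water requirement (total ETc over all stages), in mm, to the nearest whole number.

initial: 0.41 × 4.62 × 15 = 28.41 mm
mid-season: 1.01 × 6.21 × 50 = 313.61 mm
late-season: 0.88 × 4.42 × 30 = 116.69 mm
Seasonal total = 458.71 mm

459 mm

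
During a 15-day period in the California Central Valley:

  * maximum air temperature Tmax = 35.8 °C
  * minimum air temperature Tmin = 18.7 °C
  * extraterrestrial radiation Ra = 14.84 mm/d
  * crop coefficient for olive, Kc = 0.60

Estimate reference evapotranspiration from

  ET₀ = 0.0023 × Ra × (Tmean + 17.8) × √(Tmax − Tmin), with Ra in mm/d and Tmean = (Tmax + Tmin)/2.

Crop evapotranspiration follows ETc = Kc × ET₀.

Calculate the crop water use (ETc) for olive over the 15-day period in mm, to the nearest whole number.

Tmean = (35.8 + 18.7)/2 = 27.25 °C
ET₀ = 0.0023 × 14.84 × (27.25 + 17.8) × √17.1 = 0.0023 × 14.84 × 45.05 × 4.1352 = 6.3585 mm/d
ETc = Kc × ET₀ = 0.60 × 6.3585 = 3.8151 mm/d
Over 15 days: 3.8151 × 15 = 57.227 mm

57 mm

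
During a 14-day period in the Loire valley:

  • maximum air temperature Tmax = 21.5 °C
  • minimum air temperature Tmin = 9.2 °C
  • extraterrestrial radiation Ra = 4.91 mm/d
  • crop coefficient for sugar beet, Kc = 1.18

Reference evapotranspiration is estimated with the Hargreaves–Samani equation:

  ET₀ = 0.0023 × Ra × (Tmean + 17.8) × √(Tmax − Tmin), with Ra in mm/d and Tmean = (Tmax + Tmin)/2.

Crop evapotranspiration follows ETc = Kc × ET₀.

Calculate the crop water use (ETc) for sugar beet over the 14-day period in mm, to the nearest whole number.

Tmean = (21.5 + 9.2)/2 = 15.35 °C
ET₀ = 0.0023 × 4.91 × (15.35 + 17.8) × √12.3 = 0.0023 × 4.91 × 33.15 × 3.5071 = 1.3129 mm/d
ETc = Kc × ET₀ = 1.18 × 1.3129 = 1.5492 mm/d
Over 14 days: 1.5492 × 14 = 21.689 mm

22 mm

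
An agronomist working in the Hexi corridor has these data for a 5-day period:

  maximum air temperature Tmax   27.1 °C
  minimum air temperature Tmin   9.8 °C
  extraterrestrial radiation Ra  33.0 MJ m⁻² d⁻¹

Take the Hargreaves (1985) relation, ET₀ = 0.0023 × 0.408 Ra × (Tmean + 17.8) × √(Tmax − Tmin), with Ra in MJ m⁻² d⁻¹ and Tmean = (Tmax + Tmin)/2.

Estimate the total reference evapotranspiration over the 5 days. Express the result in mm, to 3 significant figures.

23.3 mm

Tmean = (27.1 + 9.8)/2 = 18.45 °C
0.408 Ra = 0.408 × 33.0 = 13.4640 mm/d equivalent
ET₀ = 0.0023 × 13.4640 × (18.45 + 17.8) × √17.3 = 0.0023 × 13.4640 × 36.25 × 4.1593 = 4.6691 mm/d
Over 5 days: 4.6691 × 5 = 23.346 mm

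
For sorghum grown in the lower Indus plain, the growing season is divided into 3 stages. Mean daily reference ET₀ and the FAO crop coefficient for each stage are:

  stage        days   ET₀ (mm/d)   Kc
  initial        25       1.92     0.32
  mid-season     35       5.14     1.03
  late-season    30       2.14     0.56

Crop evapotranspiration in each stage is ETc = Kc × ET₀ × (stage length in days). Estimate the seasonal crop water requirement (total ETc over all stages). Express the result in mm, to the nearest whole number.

237 mm

initial: 0.32 × 1.92 × 25 = 15.36 mm
mid-season: 1.03 × 5.14 × 35 = 185.30 mm
late-season: 0.56 × 2.14 × 30 = 35.95 mm
Seasonal total = 236.61 mm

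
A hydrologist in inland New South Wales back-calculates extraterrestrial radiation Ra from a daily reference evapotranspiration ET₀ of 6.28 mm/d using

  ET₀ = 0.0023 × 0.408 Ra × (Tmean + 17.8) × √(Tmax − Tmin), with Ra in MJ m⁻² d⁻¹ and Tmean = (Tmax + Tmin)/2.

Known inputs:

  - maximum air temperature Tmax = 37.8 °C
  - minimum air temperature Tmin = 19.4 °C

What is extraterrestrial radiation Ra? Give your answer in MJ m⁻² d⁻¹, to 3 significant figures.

Tmean = (37.8+19.4)/2 = 28.60 °C; ΔT = 18.4
Ra = ET₀ / [0.0023 × 0.408 × (Tmean+17.8) × √ΔT]
   = 6.28 / (0.0023 × 0.408 × 46.40 × 4.2895) = 33.624 MJ m⁻² d⁻¹

33.6 MJ m⁻² d⁻¹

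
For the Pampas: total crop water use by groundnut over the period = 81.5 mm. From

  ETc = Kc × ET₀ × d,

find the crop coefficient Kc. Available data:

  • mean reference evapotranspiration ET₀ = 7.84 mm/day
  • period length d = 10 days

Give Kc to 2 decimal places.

1.04

ETc = Kc × ET₀ × d  ⇒  Kc = ETc / (ET₀ × d)
Kc = 81.5 / (7.84 × 10) = 81.5 / 78.40 = 1.0395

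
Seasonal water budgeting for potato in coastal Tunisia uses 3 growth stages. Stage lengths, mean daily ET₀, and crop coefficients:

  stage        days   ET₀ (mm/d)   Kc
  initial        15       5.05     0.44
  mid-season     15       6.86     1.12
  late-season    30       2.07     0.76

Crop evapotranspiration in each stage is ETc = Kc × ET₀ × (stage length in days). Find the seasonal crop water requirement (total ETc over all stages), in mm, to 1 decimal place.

195.8 mm

initial: 0.44 × 5.05 × 15 = 33.33 mm
mid-season: 1.12 × 6.86 × 15 = 115.25 mm
late-season: 0.76 × 2.07 × 30 = 47.20 mm
Seasonal total = 195.78 mm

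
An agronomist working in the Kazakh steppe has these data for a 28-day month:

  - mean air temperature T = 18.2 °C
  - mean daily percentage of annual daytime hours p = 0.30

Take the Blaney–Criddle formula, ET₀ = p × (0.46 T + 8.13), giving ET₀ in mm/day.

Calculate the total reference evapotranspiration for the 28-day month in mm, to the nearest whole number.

139 mm

ET₀ = 0.30 × (0.46 × 18.2 + 8.13) = 0.30 × 16.502 = 4.9506 mm/d
Monthly total = 4.9506 × 28 = 138.617 mm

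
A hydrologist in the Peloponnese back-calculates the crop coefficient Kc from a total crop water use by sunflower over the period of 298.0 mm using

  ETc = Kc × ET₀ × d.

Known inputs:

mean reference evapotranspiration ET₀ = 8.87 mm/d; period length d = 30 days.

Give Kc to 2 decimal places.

1.12

ETc = Kc × ET₀ × d  ⇒  Kc = ETc / (ET₀ × d)
Kc = 298.0 / (8.87 × 30) = 298.0 / 266.10 = 1.1199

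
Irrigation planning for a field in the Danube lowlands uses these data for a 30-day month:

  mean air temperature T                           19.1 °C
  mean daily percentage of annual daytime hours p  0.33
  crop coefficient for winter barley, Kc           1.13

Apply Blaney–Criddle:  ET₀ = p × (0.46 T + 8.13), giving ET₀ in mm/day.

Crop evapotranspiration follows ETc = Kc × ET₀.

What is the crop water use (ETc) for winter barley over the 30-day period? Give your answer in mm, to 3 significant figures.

189 mm

ET₀ = 0.33 × (0.46 × 19.1 + 8.13) = 0.33 × 16.916 = 5.5823 mm/d
ETc = Kc × ET₀ = 1.13 × 5.5823 = 6.3080 mm/d
Over 30 days: 6.3080 × 30 = 189.240 mm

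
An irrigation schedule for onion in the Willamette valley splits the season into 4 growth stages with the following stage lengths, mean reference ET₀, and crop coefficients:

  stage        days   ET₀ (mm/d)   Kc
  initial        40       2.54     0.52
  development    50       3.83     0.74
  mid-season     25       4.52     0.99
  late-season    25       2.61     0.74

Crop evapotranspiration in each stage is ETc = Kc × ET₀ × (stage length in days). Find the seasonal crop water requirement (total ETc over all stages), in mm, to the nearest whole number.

initial: 0.52 × 2.54 × 40 = 52.83 mm
development: 0.74 × 3.83 × 50 = 141.71 mm
mid-season: 0.99 × 4.52 × 25 = 111.87 mm
late-season: 0.74 × 2.61 × 25 = 48.29 mm
Seasonal total = 354.70 mm

355 mm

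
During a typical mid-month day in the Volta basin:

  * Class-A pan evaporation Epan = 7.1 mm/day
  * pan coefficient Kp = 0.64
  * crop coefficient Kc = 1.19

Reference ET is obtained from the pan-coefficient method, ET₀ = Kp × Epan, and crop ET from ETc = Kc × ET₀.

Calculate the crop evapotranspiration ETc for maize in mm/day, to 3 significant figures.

5.41 mm/day

ET₀ = 0.64 × 7.1 = 4.5440 mm/d
ETc = Kc × ET₀ = 1.19 × 4.5440 = 5.4074 mm/d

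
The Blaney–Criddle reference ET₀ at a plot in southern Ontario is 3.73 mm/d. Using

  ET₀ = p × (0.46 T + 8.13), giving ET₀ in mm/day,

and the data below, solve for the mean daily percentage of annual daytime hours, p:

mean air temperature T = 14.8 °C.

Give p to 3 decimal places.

0.250

p = ET₀ / (0.46 T + 8.13) = 3.73 / (0.46 × 14.8 + 8.13) = 3.73 / 14.938 = 0.2497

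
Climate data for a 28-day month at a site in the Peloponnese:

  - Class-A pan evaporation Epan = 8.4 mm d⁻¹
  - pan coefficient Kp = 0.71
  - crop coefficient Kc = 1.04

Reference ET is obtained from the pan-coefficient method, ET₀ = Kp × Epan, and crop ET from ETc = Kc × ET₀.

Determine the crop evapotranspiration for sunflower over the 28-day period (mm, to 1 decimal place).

ET₀ = 0.71 × 8.4 = 5.9640 mm/d
ETc = Kc × ET₀ = 1.04 × 5.9640 = 6.2026 mm/d
Over 28 days: 6.2026 × 28 = 173.673 mm

173.7 mm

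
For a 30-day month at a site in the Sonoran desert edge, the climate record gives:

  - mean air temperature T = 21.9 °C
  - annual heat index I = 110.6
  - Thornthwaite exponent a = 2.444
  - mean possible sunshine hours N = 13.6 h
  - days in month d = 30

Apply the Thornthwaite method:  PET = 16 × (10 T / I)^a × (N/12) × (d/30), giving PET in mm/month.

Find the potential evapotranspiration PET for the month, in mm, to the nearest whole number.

96 mm

10T/I = 10 × 21.9 / 110.6 = 1.9801
(10T/I)^a = 1.9801^2.444 = 5.3101
Uncorrected PET = 16 × 5.3101 = 84.962 mm
Correction = (N/12)(d/30) = (13.6/12)(30/30) = 1.1333
PET = 84.962 × 1.1333 = 96.287 mm/month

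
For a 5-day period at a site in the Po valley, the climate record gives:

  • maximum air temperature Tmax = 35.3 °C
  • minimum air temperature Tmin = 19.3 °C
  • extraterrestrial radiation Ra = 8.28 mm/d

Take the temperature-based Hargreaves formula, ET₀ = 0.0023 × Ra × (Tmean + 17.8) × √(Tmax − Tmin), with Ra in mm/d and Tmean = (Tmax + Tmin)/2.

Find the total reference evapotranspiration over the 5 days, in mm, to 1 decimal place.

Tmean = (35.3 + 19.3)/2 = 27.30 °C
ET₀ = 0.0023 × 8.28 × (27.30 + 17.8) × √16.0 = 0.0023 × 8.28 × 45.10 × 4.0000 = 3.4355 mm/d
Over 5 days: 3.4355 × 5 = 17.178 mm

17.2 mm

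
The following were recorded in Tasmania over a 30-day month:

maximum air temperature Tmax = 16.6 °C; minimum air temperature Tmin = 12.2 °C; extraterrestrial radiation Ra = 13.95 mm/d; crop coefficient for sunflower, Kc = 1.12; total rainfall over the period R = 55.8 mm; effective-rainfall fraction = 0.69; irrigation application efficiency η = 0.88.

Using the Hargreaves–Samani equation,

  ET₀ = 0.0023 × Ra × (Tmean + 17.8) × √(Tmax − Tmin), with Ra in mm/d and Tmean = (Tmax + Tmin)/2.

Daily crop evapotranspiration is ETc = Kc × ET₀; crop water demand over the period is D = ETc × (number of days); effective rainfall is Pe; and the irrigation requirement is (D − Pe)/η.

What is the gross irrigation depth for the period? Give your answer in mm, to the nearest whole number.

Tmean = (16.6 + 12.2)/2 = 14.40 °C
ET₀ = 0.0023 × 13.95 × (14.40 + 17.8) × √4.4 = 0.0023 × 13.95 × 32.20 × 2.0976 = 2.1671 mm/d
ETc = Kc × ET₀ = 1.12 × 2.1671 = 2.4272 mm/d
Crop demand D = ETc × 30 d = 2.4272 × 30 = 72.816 mm
Pe = 0.69 × 55.8 = 38.502 mm
D − Pe = 72.816 − 38.502 = 34.314 mm
Gross irrigation = 34.314 / 0.88 = 38.993 mm

39 mm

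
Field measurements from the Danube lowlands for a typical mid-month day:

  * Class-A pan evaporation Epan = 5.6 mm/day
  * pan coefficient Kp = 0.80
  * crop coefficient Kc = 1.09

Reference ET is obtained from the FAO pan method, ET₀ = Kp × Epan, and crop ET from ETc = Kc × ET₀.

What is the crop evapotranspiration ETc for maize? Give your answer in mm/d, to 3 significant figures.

4.88 mm/d

ET₀ = 0.80 × 5.6 = 4.4800 mm/d
ETc = Kc × ET₀ = 1.09 × 4.4800 = 4.8832 mm/d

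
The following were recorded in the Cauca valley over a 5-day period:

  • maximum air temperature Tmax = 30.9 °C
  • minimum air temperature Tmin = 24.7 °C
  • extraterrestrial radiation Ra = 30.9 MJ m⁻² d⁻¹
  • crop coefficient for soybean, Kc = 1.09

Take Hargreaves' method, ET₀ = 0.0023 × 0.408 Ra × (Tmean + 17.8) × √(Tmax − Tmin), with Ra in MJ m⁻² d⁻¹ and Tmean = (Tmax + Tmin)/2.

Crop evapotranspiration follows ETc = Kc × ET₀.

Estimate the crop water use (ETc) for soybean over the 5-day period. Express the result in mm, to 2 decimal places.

17.94 mm

Tmean = (30.9 + 24.7)/2 = 27.80 °C
0.408 Ra = 0.408 × 30.9 = 12.6072 mm/d equivalent
ET₀ = 0.0023 × 12.6072 × (27.80 + 17.8) × √6.2 = 0.0023 × 12.6072 × 45.60 × 2.4900 = 3.2924 mm/d
ETc = Kc × ET₀ = 1.09 × 3.2924 = 3.5887 mm/d
Over 5 days: 3.5887 × 5 = 17.944 mm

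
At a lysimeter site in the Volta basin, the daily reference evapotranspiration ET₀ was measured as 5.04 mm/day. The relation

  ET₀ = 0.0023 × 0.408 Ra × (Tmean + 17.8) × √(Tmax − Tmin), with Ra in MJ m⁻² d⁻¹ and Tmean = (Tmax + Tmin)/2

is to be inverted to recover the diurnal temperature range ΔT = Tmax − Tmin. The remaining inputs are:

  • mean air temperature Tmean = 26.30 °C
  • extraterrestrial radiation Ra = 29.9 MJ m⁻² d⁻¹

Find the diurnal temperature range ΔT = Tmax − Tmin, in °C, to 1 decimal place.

√ΔT = ET₀ / [0.0023 × 0.408 × Ra × (Tmean+17.8)] = 5.04 / (0.0023 × 12.1992 × 44.10) = 4.0732
ΔT = 4.0732² = 16.591 °C

16.6 °C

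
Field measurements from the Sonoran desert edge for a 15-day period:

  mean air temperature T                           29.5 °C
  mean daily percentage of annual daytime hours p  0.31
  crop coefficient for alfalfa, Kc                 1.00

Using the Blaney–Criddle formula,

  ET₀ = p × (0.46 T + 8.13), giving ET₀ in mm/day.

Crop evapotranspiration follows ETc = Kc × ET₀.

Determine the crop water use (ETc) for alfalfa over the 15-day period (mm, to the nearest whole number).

101 mm

ET₀ = 0.31 × (0.46 × 29.5 + 8.13) = 0.31 × 21.700 = 6.7270 mm/d
ETc = Kc × ET₀ = 1.00 × 6.7270 = 6.7270 mm/d
Over 15 days: 6.7270 × 15 = 100.905 mm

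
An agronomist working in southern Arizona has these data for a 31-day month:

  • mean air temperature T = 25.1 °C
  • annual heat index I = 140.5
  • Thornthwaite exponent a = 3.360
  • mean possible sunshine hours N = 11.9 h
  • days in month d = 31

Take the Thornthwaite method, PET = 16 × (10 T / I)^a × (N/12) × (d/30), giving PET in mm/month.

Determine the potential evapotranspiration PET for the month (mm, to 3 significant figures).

115 mm

10T/I = 10 × 25.1 / 140.5 = 1.7865
(10T/I)^a = 1.7865^3.360 = 7.0264
Uncorrected PET = 16 × 7.0264 = 112.422 mm
Correction = (N/12)(d/30) = (11.9/12)(31/30) = 1.0247
PET = 112.422 × 1.0247 = 115.199 mm/month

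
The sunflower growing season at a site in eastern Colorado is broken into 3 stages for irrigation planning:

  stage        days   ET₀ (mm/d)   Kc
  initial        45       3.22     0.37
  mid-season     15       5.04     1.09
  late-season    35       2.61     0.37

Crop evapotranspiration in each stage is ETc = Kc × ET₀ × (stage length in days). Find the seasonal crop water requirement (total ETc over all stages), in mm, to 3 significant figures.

170 mm

initial: 0.37 × 3.22 × 45 = 53.61 mm
mid-season: 1.09 × 5.04 × 15 = 82.40 mm
late-season: 0.37 × 2.61 × 35 = 33.80 mm
Seasonal total = 169.81 mm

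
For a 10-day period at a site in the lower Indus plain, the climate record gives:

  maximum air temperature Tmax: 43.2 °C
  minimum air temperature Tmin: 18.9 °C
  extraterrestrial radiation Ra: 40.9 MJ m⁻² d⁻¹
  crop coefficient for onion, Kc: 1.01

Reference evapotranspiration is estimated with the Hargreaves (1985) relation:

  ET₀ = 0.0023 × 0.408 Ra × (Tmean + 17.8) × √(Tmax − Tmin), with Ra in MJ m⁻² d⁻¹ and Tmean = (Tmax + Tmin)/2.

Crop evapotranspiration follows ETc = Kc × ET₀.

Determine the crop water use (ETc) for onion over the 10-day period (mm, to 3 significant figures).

Tmean = (43.2 + 18.9)/2 = 31.05 °C
0.408 Ra = 0.408 × 40.9 = 16.6872 mm/d equivalent
ET₀ = 0.0023 × 16.6872 × (31.05 + 17.8) × √24.3 = 0.0023 × 16.6872 × 48.85 × 4.9295 = 9.2423 mm/d
ETc = Kc × ET₀ = 1.01 × 9.2423 = 9.3347 mm/d
Over 10 days: 9.3347 × 10 = 93.347 mm

93.3 mm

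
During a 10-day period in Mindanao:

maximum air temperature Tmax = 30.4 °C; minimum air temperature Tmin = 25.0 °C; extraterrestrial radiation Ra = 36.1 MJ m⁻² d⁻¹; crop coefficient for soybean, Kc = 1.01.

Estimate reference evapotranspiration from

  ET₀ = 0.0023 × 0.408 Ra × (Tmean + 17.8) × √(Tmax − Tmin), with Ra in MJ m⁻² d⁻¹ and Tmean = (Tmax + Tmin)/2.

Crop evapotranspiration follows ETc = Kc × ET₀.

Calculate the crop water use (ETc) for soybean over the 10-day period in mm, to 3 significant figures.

36.2 mm

Tmean = (30.4 + 25.0)/2 = 27.70 °C
0.408 Ra = 0.408 × 36.1 = 14.7288 mm/d equivalent
ET₀ = 0.0023 × 14.7288 × (27.70 + 17.8) × √5.4 = 0.0023 × 14.7288 × 45.50 × 2.3238 = 3.5818 mm/d
ETc = Kc × ET₀ = 1.01 × 3.5818 = 3.6176 mm/d
Over 10 days: 3.6176 × 10 = 36.176 mm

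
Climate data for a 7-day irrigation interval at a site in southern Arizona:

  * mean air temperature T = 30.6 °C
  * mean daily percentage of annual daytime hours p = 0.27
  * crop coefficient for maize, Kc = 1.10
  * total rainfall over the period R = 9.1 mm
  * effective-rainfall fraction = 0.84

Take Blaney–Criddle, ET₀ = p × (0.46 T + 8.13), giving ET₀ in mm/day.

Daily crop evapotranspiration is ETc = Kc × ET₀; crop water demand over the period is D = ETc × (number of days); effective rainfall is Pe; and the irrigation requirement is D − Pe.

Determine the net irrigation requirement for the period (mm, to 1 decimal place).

38.5 mm

ET₀ = 0.27 × (0.46 × 30.6 + 8.13) = 0.27 × 22.206 = 5.9956 mm/d
ETc = Kc × ET₀ = 1.10 × 5.9956 = 6.5952 mm/d
Crop demand D = ETc × 7 d = 6.5952 × 7 = 46.166 mm
Pe = 0.84 × 9.1 = 7.644 mm
D − Pe = 46.166 − 7.644 = 38.522 mm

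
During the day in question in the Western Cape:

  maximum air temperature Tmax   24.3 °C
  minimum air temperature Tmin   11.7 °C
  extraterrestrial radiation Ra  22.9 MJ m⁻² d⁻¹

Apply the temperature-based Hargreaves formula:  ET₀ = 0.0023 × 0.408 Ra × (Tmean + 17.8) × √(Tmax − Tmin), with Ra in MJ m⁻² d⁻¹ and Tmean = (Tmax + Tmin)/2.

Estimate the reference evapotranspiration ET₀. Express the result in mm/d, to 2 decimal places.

Tmean = (24.3 + 11.7)/2 = 18.00 °C
0.408 Ra = 0.408 × 22.9 = 9.3432 mm/d equivalent
ET₀ = 0.0023 × 9.3432 × (18.00 + 17.8) × √12.6 = 0.0023 × 9.3432 × 35.80 × 3.5496 = 2.7308 mm/d

2.73 mm/d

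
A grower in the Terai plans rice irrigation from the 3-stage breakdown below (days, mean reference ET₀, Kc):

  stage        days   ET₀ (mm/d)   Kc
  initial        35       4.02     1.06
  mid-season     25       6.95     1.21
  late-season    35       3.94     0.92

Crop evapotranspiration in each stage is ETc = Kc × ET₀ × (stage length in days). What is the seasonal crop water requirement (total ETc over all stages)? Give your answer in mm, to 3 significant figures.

initial: 1.06 × 4.02 × 35 = 149.14 mm
mid-season: 1.21 × 6.95 × 25 = 210.24 mm
late-season: 0.92 × 3.94 × 35 = 126.87 mm
Seasonal total = 486.25 mm

486 mm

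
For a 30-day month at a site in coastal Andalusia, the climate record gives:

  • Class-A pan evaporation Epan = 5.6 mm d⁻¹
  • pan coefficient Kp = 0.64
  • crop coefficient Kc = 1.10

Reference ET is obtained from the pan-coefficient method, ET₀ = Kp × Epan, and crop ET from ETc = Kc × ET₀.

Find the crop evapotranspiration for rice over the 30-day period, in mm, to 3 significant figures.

ET₀ = 0.64 × 5.6 = 3.5840 mm/d
ETc = Kc × ET₀ = 1.10 × 3.5840 = 3.9424 mm/d
Over 30 days: 3.9424 × 30 = 118.272 mm

118 mm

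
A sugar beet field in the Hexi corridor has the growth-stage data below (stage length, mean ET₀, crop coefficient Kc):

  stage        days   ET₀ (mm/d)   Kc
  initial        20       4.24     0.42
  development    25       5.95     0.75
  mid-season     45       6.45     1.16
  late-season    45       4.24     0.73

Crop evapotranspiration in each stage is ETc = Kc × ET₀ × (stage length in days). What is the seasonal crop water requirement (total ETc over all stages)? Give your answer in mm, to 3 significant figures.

initial: 0.42 × 4.24 × 20 = 35.62 mm
development: 0.75 × 5.95 × 25 = 111.56 mm
mid-season: 1.16 × 6.45 × 45 = 336.69 mm
late-season: 0.73 × 4.24 × 45 = 139.28 mm
Seasonal total = 623.15 mm

623 mm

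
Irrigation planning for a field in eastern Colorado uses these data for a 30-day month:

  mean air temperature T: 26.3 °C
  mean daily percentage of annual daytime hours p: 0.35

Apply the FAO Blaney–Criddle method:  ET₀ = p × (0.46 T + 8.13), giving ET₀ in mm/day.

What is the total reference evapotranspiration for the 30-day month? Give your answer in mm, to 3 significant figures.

212 mm

ET₀ = 0.35 × (0.46 × 26.3 + 8.13) = 0.35 × 20.228 = 7.0798 mm/d
Monthly total = 7.0798 × 30 = 212.394 mm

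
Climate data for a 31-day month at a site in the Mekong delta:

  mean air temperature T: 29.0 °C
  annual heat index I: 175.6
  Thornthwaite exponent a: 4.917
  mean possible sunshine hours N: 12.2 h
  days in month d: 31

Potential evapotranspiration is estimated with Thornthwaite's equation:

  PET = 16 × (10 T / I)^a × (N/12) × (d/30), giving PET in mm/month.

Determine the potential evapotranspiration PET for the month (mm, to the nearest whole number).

198 mm

10T/I = 10 × 29.0 / 175.6 = 1.6515
(10T/I)^a = 1.6515^4.917 = 11.7844
Uncorrected PET = 16 × 11.7844 = 188.550 mm
Correction = (N/12)(d/30) = (12.2/12)(31/30) = 1.0506
PET = 188.550 × 1.0506 = 198.091 mm/month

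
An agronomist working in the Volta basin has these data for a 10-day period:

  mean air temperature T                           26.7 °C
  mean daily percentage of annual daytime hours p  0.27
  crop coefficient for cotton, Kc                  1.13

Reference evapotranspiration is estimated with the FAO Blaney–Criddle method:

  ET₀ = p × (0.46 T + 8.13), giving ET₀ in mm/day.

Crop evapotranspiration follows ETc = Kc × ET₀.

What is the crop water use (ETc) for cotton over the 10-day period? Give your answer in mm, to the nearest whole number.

ET₀ = 0.27 × (0.46 × 26.7 + 8.13) = 0.27 × 20.412 = 5.5112 mm/d
ETc = Kc × ET₀ = 1.13 × 5.5112 = 6.2277 mm/d
Over 10 days: 6.2277 × 10 = 62.277 mm

62 mm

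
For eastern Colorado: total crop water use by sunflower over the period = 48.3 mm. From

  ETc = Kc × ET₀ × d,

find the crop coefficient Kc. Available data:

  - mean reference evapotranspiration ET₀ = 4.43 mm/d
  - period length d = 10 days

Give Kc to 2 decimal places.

ETc = Kc × ET₀ × d  ⇒  Kc = ETc / (ET₀ × d)
Kc = 48.3 / (4.43 × 10) = 48.3 / 44.30 = 1.0903

1.09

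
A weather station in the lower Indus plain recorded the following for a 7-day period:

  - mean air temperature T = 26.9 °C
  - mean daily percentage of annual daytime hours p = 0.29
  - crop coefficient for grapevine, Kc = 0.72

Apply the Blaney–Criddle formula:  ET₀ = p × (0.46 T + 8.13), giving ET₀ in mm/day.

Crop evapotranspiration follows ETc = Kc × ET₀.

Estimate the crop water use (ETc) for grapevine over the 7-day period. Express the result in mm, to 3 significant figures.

30.0 mm

ET₀ = 0.29 × (0.46 × 26.9 + 8.13) = 0.29 × 20.504 = 5.9462 mm/d
ETc = Kc × ET₀ = 0.72 × 5.9462 = 4.2813 mm/d
Over 7 days: 4.2813 × 7 = 29.969 mm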